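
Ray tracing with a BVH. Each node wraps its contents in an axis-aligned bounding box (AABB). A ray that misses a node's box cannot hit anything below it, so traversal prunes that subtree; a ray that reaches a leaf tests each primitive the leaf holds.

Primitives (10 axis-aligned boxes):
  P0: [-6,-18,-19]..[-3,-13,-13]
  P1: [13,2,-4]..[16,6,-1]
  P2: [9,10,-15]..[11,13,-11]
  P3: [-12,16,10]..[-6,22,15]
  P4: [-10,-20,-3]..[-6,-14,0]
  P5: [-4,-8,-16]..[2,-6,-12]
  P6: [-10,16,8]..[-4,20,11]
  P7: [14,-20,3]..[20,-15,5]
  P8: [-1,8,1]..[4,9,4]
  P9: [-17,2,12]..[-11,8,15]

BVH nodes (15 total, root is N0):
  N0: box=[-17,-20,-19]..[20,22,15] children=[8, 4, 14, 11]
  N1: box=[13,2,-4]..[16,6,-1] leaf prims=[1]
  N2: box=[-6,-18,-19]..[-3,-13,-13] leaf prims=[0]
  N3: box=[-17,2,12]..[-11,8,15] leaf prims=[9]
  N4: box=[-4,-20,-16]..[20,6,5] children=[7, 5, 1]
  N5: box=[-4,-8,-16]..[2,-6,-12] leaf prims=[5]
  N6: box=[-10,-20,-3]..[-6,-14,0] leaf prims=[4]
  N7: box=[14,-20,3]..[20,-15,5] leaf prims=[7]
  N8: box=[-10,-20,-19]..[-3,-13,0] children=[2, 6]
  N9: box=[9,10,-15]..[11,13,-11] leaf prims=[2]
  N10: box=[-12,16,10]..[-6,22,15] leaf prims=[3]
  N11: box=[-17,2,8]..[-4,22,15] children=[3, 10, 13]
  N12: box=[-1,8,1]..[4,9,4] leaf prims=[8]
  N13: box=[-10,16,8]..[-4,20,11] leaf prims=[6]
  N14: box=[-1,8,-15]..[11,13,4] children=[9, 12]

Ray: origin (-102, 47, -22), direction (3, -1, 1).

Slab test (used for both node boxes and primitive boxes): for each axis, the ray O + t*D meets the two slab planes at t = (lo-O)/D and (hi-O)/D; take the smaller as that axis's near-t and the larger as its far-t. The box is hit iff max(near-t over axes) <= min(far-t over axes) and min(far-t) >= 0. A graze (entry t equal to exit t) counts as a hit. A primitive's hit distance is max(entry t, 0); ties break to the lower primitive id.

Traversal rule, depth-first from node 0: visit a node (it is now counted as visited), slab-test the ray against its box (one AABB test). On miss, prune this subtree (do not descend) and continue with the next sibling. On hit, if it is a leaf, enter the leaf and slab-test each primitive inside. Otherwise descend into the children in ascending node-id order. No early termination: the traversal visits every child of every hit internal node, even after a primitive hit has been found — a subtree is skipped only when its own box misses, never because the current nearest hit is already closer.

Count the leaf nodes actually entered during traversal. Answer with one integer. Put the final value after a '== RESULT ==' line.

Trace the traversal:
N0 x:[85/3,122/3] y:[25,67] z:[3,37] -> hit [85/3,37], descend [4, 8, 11, 14]
  N4 x:[98/3,122/3] y:[41,67] z:[6,27] -> miss, prune
  N8 x:[92/3,33] y:[60,67] z:[3,22] -> miss, prune
  N11 x:[85/3,98/3] y:[25,45] z:[30,37] -> hit [30,98/3], descend [3, 10, 13]
    N3 x:[85/3,91/3] y:[39,45] z:[34,37] -> miss, prune
    N10 x:[30,32] y:[25,31] z:[32,37] -> miss, prune
    N13 x:[92/3,98/3] y:[27,31] z:[30,33] -> hit [92/3,31] leaf, test {P6@t=92/3}
  N14 x:[101/3,113/3] y:[34,39] z:[7,26] -> miss, prune

8 AABB tests over nodes [0, 4, 8, 11, 3, 10, 13, 14]; 1 leaf entered; closest P6.

== RESULT ==
1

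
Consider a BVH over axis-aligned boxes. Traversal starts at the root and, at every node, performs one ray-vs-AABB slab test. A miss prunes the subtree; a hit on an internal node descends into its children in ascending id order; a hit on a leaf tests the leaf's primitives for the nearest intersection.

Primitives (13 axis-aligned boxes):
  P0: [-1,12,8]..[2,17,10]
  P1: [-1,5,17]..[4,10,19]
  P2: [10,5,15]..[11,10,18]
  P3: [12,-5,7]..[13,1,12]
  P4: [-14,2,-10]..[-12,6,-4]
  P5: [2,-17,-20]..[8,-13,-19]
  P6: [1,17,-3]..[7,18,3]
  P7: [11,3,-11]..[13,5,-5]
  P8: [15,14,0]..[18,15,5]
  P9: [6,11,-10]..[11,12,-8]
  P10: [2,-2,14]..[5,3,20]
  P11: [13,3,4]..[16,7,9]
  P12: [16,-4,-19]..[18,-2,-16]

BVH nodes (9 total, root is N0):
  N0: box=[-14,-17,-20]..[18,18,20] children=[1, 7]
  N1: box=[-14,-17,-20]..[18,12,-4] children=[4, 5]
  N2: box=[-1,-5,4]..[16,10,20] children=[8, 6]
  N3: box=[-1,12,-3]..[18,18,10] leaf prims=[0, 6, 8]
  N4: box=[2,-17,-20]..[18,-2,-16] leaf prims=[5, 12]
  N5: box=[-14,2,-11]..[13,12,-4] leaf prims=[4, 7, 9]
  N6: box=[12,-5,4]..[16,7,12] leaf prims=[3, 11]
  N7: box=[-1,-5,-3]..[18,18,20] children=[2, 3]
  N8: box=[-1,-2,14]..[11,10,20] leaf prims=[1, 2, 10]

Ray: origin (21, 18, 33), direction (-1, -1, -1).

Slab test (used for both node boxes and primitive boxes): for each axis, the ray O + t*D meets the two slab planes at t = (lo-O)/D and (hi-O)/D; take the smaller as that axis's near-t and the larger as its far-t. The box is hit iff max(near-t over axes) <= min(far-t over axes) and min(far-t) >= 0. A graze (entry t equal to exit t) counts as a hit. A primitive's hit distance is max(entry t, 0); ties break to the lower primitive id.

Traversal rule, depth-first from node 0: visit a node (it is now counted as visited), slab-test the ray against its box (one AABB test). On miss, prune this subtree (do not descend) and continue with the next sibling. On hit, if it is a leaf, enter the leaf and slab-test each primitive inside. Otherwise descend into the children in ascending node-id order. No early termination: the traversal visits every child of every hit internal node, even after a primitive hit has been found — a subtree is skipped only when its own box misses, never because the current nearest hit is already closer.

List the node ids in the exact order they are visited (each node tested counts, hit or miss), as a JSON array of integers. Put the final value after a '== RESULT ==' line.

Traverse from the root:
N0 x:[3,35] y:[0,35] z:[13,53] -> hit [13,35], descend [1, 7]
  N1 x:[3,35] y:[6,35] z:[37,53] -> miss, prune
  N7 x:[3,22] y:[0,23] z:[13,36] -> hit [13,22], descend [2, 3]
    N2 x:[5,22] y:[8,23] z:[13,29] -> hit [13,22], descend [6, 8]
      N6 x:[5,9] y:[11,23] z:[21,29] -> miss, prune
      N8 x:[10,22] y:[8,20] z:[13,19] -> hit [13,19] leaf, test {P1(miss), P2(miss), P10@t=16}
    N3 x:[3,22] y:[0,6] z:[23,36] -> miss, prune

Summary -> nodes [0, 1, 7, 2, 6, 8, 3]; box-tests=7; leaf-entries=1; first=P10

== RESULT ==
[0, 1, 7, 2, 6, 8, 3]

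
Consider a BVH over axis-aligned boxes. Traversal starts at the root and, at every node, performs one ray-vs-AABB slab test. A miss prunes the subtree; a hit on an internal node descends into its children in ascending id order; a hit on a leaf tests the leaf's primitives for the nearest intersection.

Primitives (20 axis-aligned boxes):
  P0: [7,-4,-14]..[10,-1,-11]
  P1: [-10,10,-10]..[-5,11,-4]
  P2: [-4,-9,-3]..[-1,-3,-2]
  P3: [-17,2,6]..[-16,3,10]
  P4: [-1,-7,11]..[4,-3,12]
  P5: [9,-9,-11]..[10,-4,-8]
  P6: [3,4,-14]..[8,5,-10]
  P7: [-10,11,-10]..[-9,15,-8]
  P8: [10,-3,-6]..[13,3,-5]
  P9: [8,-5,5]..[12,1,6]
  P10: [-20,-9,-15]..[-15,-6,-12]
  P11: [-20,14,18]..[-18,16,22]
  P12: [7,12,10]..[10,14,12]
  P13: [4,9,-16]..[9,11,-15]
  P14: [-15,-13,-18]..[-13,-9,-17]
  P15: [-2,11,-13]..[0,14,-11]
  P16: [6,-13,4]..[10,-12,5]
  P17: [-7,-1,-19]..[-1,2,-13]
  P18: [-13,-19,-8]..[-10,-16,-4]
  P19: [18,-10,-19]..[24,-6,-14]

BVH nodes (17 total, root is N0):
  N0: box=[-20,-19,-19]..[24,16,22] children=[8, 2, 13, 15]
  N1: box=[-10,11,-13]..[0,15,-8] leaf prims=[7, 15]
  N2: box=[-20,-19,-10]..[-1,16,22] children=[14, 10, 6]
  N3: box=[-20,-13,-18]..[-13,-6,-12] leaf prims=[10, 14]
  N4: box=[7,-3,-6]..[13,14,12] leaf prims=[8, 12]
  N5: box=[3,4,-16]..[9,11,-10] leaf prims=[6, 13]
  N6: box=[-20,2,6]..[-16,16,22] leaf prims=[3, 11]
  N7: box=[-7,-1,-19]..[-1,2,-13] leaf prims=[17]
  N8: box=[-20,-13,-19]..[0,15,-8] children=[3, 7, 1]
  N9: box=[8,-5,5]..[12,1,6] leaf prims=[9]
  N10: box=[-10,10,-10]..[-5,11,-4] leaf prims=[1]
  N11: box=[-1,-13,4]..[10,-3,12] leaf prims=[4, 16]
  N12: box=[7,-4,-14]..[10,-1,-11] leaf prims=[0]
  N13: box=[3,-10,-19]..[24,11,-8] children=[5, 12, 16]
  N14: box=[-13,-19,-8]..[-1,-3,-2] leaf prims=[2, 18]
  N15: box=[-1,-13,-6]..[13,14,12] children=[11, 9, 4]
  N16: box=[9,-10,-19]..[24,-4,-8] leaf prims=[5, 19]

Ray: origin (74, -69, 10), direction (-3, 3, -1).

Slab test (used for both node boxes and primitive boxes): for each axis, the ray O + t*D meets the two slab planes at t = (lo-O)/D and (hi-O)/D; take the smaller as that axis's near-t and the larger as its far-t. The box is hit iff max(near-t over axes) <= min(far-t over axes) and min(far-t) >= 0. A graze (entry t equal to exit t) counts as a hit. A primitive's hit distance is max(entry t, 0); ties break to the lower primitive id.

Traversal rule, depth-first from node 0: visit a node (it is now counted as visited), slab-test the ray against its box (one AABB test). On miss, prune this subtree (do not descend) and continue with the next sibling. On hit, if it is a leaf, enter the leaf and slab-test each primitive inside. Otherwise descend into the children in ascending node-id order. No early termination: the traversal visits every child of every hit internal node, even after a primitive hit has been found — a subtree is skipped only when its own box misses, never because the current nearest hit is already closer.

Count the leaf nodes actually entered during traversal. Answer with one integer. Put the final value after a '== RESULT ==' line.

Trace the traversal:
N0 x:[50/3,94/3] y:[50/3,85/3] z:[-12,29] -> hit [50/3,85/3], descend [2, 8, 13, 15]
  N2 x:[25,94/3] y:[50/3,85/3] z:[-12,20] -> miss, prune
  N8 x:[74/3,94/3] y:[56/3,28] z:[18,29] -> hit [74/3,28], descend [1, 3, 7]
    N1 x:[74/3,28] y:[80/3,28] z:[18,23] -> miss, prune
    N3 x:[29,94/3] y:[56/3,21] z:[22,28] -> miss, prune
    N7 x:[25,27] y:[68/3,71/3] z:[23,29] -> miss, prune
  N13 x:[50/3,71/3] y:[59/3,80/3] z:[18,29] -> hit [59/3,71/3], descend [5, 12, 16]
    N5 x:[65/3,71/3] y:[73/3,80/3] z:[20,26] -> miss, prune
    N12 x:[64/3,67/3] y:[65/3,68/3] z:[21,24] -> hit [65/3,67/3] leaf, test {P0@t=65/3}
    N16 x:[50/3,65/3] y:[59/3,65/3] z:[18,29] -> hit [59/3,65/3] leaf, test {P5(miss), P19(miss)}
  N15 x:[61/3,25] y:[56/3,83/3] z:[-2,16] -> miss, prune

Visited [0, 2, 8, 1, 3, 7, 13, 5, 12, 16, 15]. Tests: 11 box, 2 leaf. Nearest: P0.

== RESULT ==
2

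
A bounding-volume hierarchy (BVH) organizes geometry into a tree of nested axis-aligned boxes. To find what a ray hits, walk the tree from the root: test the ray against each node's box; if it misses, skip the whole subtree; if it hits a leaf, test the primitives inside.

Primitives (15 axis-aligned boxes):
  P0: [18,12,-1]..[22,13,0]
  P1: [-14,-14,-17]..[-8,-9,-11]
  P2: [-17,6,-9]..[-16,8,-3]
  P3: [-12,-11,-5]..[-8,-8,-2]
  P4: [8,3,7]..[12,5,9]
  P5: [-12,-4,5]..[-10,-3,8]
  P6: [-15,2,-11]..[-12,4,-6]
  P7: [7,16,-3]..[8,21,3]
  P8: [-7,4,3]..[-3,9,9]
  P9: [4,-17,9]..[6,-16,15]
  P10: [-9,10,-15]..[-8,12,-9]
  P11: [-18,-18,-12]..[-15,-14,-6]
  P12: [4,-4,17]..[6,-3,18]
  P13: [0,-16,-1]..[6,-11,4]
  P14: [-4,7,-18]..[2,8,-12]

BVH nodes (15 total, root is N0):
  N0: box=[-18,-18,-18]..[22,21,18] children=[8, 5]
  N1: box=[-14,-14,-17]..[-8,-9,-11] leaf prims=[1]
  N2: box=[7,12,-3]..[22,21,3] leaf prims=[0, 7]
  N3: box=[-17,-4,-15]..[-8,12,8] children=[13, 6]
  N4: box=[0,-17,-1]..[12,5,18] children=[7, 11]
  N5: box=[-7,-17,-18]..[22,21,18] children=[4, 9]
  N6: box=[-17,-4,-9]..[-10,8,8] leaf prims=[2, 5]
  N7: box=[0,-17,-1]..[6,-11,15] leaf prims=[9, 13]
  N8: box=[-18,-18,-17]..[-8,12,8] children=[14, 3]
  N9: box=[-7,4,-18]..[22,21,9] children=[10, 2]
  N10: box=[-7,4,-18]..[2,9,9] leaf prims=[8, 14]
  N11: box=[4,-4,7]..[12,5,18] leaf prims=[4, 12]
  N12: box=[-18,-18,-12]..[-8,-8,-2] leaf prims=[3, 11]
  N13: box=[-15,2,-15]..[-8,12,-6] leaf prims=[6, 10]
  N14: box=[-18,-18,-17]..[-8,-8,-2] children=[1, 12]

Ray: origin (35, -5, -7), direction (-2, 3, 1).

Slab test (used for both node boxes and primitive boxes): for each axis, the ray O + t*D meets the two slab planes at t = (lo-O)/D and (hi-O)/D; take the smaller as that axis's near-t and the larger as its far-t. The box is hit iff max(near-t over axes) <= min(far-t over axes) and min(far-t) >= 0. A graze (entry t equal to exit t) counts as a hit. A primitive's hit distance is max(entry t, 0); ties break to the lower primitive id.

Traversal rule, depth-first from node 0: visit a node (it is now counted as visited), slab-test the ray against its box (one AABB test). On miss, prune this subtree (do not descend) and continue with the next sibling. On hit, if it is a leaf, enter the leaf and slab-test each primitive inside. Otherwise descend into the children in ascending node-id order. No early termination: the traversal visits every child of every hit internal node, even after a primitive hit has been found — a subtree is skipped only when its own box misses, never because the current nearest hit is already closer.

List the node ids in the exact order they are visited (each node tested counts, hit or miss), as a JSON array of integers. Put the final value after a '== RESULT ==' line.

Traverse from the root:
N0 x:[13/2,53/2] y:[-13/3,26/3] z:[-11,25] -> hit [13/2,26/3], descend [5, 8]
  N5 x:[13/2,21] y:[-4,26/3] z:[-11,25] -> hit [13/2,26/3], descend [4, 9]
    N4 x:[23/2,35/2] y:[-4,10/3] z:[6,25] -> miss, prune
    N9 x:[13/2,21] y:[3,26/3] z:[-11,16] -> hit [13/2,26/3], descend [2, 10]
      N2 x:[13/2,14] y:[17/3,26/3] z:[4,10] -> hit [13/2,26/3] leaf, test {P0(miss), P7(miss)}
      N10 x:[33/2,21] y:[3,14/3] z:[-11,16] -> miss, prune
  N8 x:[43/2,53/2] y:[-13/3,17/3] z:[-10,15] -> miss, prune

Visited [0, 5, 4, 9, 2, 10, 8]. Tests: 7 box, 1 leaf. Nearest: miss.

== RESULT ==
[0, 5, 4, 9, 2, 10, 8]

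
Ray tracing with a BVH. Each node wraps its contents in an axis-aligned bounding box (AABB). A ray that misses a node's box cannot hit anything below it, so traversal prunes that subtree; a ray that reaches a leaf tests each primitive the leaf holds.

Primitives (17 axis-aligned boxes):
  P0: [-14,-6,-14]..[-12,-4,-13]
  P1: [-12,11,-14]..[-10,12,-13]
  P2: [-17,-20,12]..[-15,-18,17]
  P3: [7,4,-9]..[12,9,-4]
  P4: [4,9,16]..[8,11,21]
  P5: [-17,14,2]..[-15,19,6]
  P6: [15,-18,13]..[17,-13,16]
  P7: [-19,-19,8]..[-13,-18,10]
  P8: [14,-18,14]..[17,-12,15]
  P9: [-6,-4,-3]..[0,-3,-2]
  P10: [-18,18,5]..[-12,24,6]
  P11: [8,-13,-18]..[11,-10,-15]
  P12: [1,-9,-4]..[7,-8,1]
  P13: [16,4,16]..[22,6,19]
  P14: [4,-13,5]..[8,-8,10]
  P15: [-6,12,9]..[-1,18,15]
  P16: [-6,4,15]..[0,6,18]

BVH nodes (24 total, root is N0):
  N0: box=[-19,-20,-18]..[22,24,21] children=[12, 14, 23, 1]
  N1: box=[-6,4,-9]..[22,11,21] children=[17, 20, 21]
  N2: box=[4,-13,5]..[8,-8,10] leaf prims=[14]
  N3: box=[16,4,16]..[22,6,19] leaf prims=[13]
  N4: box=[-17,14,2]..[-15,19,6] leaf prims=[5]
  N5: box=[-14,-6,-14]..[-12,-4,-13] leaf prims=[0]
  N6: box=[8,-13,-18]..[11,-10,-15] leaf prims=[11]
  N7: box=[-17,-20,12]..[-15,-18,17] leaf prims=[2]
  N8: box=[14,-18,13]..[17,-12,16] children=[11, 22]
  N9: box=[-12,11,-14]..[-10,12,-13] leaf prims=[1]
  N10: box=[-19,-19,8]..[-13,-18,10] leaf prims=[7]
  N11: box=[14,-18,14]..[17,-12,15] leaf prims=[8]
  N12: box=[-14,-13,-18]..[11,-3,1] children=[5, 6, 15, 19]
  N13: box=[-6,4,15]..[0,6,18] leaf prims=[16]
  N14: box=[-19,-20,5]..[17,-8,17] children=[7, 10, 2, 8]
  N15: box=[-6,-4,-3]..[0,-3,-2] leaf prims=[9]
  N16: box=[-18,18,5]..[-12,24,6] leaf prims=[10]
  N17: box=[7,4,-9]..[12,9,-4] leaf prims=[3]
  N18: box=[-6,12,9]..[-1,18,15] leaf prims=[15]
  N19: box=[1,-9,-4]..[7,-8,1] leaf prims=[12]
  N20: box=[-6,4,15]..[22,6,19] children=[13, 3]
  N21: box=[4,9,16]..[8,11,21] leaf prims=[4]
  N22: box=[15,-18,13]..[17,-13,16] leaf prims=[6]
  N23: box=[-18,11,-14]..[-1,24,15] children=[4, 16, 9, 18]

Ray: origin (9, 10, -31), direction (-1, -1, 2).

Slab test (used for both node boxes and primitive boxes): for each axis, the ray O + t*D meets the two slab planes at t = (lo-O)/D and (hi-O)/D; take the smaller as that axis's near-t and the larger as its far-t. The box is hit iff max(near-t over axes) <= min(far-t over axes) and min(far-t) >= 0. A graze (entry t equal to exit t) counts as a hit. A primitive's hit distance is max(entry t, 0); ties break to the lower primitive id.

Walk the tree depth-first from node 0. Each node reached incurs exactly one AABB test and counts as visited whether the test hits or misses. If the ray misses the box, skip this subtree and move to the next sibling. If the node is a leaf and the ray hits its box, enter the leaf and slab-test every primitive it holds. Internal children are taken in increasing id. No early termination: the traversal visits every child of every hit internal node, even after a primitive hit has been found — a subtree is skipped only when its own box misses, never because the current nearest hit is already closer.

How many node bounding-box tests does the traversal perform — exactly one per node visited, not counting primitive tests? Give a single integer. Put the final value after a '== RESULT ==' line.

Traverse from the root:
N0 x:[-13,28] y:[-14,30] z:[13/2,26] -> hit [13/2,26], descend [1, 12, 14, 23]
  N1 x:[-13,15] y:[-1,6] z:[11,26] -> miss, prune
  N12 x:[-2,23] y:[13,23] z:[13/2,16] -> hit [13,16], descend [5, 6, 15, 19]
    N5 x:[21,23] y:[14,16] z:[17/2,9] -> miss, prune
    N6 x:[-2,1] y:[20,23] z:[13/2,8] -> miss, prune
    N15 x:[9,15] y:[13,14] z:[14,29/2] -> hit [14,14] leaf, test {P9@t=14}
    N19 x:[2,8] y:[18,19] z:[27/2,16] -> miss, prune
  N14 x:[-8,28] y:[18,30] z:[18,24] -> hit [18,24], descend [2, 7, 8, 10]
    N2 x:[1,5] y:[18,23] z:[18,41/2] -> miss, prune
    N7 x:[24,26] y:[28,30] z:[43/2,24] -> miss, prune
    N8 x:[-8,-5] y:[22,28] z:[22,47/2] -> miss, prune
    N10 x:[22,28] y:[28,29] z:[39/2,41/2] -> miss, prune
  N23 x:[10,27] y:[-14,-1] z:[17/2,23] -> miss, prune

Summary -> nodes [0, 1, 12, 5, 6, 15, 19, 14, 2, 7, 8, 10, 23]; box-tests=13; leaf-entries=1; first=P9

== RESULT ==
13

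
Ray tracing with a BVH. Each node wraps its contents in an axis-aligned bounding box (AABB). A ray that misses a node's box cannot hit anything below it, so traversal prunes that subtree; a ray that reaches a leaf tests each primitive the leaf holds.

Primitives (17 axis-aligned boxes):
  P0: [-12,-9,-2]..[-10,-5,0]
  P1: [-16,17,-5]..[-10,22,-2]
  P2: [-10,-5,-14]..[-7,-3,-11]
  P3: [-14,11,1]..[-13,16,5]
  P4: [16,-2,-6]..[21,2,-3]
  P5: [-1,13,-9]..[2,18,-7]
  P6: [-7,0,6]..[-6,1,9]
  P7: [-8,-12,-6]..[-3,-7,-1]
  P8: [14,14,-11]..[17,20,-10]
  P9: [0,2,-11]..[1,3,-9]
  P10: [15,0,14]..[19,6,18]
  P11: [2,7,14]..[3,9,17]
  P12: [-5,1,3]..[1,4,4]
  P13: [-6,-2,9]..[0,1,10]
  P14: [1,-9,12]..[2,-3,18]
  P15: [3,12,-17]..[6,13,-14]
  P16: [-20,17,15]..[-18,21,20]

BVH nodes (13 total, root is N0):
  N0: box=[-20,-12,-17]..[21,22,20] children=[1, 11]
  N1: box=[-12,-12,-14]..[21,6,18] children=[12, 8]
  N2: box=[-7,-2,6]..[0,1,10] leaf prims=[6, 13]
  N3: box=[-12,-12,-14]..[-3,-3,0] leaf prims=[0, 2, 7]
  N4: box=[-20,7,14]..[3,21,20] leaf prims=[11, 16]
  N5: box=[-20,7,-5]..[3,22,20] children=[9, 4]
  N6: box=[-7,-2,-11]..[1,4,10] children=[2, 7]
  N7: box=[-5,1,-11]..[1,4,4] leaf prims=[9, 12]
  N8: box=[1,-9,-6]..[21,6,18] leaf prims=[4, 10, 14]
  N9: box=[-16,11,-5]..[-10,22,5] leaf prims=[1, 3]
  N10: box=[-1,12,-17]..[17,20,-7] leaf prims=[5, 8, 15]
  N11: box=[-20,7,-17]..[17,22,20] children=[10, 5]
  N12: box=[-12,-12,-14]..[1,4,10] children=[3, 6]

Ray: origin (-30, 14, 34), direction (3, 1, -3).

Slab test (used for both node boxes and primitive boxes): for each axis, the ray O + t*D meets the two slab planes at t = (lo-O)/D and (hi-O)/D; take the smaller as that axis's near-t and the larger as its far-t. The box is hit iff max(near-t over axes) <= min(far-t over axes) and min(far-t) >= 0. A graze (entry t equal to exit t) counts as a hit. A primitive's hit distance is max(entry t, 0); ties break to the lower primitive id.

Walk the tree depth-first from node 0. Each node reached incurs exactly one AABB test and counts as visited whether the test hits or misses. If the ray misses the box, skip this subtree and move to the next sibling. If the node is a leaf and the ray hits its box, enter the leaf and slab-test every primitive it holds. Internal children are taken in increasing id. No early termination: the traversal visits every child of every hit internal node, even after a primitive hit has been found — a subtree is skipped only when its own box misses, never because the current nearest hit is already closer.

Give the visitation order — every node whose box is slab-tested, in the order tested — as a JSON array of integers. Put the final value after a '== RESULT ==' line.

Walk:
N0 x:[10/3,17] y:[-26,8] z:[14/3,17] -> hit [14/3,8], descend [1, 11]
  N1 x:[6,17] y:[-26,-8] z:[16/3,16] -> miss, prune
  N11 x:[10/3,47/3] y:[-7,8] z:[14/3,17] -> hit [14/3,8], descend [5, 10]
    N5 x:[10/3,11] y:[-7,8] z:[14/3,13] -> hit [14/3,8], descend [4, 9]
      N4 x:[10/3,11] y:[-7,7] z:[14/3,20/3] -> hit [14/3,20/3] leaf, test {P11(miss), P16(miss)}
      N9 x:[14/3,20/3] y:[-3,8] z:[29/3,13] -> miss, prune
    N10 x:[29/3,47/3] y:[-2,6] z:[41/3,17] -> miss, prune

7 AABB tests over nodes [0, 1, 11, 5, 4, 9, 10]; 1 leaf entered; closest miss.

== RESULT ==
[0, 1, 11, 5, 4, 9, 10]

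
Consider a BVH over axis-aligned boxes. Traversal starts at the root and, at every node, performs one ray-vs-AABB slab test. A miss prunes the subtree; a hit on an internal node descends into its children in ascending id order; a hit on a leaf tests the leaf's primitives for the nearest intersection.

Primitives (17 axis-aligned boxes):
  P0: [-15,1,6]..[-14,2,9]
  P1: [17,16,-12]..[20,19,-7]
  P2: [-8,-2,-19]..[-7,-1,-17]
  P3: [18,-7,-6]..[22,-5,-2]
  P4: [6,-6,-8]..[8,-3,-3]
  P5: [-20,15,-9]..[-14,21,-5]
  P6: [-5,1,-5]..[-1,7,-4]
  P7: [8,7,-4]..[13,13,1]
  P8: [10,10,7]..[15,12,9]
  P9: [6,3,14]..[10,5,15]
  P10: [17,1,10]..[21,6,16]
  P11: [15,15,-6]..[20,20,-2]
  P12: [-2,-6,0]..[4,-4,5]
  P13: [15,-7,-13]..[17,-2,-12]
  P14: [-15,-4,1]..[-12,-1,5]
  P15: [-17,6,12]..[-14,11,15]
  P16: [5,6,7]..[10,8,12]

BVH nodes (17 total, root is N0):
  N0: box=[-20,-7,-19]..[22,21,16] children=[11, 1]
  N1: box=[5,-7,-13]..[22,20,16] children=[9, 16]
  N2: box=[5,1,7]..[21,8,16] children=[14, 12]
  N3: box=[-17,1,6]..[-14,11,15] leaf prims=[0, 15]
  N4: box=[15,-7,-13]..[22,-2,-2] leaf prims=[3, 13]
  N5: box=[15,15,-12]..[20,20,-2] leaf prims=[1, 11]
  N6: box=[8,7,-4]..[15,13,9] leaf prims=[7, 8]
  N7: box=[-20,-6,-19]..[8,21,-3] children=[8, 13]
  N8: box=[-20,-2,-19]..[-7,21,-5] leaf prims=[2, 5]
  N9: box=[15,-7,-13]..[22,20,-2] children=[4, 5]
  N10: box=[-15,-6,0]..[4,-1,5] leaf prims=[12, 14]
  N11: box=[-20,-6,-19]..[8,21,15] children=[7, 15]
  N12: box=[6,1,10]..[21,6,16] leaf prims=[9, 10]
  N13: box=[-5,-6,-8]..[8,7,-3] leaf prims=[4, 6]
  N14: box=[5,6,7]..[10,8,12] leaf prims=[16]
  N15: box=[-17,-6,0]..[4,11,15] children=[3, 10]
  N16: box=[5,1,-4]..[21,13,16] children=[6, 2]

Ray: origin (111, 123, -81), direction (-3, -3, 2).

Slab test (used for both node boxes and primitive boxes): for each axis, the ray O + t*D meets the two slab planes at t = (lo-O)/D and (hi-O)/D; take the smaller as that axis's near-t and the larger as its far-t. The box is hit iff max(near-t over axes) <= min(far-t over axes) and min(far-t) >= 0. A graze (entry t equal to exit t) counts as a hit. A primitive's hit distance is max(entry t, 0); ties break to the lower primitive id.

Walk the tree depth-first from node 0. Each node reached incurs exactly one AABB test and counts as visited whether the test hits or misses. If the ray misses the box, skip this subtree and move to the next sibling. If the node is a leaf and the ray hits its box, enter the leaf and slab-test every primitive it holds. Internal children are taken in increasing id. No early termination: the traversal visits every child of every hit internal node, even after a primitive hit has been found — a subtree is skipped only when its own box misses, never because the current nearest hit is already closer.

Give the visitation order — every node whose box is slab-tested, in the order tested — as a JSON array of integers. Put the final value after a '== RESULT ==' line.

Traverse from the root:
N0 x:[89/3,131/3] y:[34,130/3] z:[31,97/2] -> hit [34,130/3], descend [1, 11]
  N1 x:[89/3,106/3] y:[103/3,130/3] z:[34,97/2] -> hit [103/3,106/3], descend [9, 16]
    N9 x:[89/3,32] y:[103/3,130/3] z:[34,79/2] -> miss, prune
    N16 x:[30,106/3] y:[110/3,122/3] z:[77/2,97/2] -> miss, prune
  N11 x:[103/3,131/3] y:[34,43] z:[31,48] -> hit [103/3,43], descend [7, 15]
    N7 x:[103/3,131/3] y:[34,43] z:[31,39] -> hit [103/3,39], descend [8, 13]
      N8 x:[118/3,131/3] y:[34,125/3] z:[31,38] -> miss, prune
      N13 x:[103/3,116/3] y:[116/3,43] z:[73/2,39] -> hit [116/3,116/3] leaf, test {P4(miss), P6(miss)}
    N15 x:[107/3,128/3] y:[112/3,43] z:[81/2,48] -> hit [81/2,128/3], descend [3, 10]
      N3 x:[125/3,128/3] y:[112/3,122/3] z:[87/2,48] -> miss, prune
      N10 x:[107/3,42] y:[124/3,43] z:[81/2,43] -> hit [124/3,42] leaf, test {P12(miss), P14@t=124/3}

Visited [0, 1, 9, 16, 11, 7, 8, 13, 15, 3, 10]. Tests: 11 box, 2 leaf. Nearest: P14.

== RESULT ==
[0, 1, 9, 16, 11, 7, 8, 13, 15, 3, 10]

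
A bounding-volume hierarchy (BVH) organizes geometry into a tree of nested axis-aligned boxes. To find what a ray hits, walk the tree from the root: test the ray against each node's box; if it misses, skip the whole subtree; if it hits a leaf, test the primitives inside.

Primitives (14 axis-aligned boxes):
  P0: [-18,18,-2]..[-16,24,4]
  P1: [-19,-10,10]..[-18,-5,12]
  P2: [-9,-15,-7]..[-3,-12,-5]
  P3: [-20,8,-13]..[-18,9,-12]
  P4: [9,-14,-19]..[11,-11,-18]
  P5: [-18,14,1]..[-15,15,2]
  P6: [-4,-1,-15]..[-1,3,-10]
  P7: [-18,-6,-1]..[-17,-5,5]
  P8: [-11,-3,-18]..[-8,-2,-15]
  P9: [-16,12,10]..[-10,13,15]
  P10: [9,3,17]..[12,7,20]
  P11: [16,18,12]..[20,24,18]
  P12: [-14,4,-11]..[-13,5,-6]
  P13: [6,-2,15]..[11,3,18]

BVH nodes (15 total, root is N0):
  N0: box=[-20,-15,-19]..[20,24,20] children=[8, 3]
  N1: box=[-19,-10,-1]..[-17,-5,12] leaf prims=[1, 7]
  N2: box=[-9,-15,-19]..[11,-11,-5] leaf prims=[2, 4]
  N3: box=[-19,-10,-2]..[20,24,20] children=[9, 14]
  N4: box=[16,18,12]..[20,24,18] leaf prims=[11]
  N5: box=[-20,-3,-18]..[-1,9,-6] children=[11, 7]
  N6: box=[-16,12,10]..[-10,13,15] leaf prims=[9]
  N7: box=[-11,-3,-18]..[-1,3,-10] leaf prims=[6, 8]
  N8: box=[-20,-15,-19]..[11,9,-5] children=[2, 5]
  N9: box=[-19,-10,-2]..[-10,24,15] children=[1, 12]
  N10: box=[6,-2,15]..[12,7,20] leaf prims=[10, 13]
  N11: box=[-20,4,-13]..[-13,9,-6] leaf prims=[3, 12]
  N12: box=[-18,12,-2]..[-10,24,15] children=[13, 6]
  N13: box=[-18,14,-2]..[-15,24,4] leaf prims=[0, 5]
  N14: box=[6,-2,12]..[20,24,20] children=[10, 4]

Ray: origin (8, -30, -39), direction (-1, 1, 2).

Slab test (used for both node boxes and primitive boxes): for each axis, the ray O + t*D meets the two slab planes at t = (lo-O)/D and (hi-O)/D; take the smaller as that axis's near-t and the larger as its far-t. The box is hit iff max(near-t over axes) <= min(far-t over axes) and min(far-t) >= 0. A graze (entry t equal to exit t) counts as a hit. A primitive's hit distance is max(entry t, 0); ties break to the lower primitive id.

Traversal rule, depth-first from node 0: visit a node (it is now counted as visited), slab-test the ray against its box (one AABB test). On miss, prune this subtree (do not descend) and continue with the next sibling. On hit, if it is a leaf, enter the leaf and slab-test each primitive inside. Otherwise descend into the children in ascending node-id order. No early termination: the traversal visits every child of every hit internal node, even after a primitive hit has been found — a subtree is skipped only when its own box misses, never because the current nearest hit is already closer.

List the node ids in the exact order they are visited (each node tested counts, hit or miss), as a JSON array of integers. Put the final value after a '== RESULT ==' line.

Walk:
N0 x:[-12,28] y:[15,54] z:[10,59/2] -> hit [15,28], descend [3, 8]
  N3 x:[-12,27] y:[20,54] z:[37/2,59/2] -> hit [20,27], descend [9, 14]
    N9 x:[18,27] y:[20,54] z:[37/2,27] -> hit [20,27], descend [1, 12]
      N1 x:[25,27] y:[20,25] z:[19,51/2] -> hit [25,25] leaf, test {P1(miss), P7(miss)}
      N12 x:[18,26] y:[42,54] z:[37/2,27] -> miss, prune
    N14 x:[-12,2] y:[28,54] z:[51/2,59/2] -> miss, prune
  N8 x:[-3,28] y:[15,39] z:[10,17] -> hit [15,17], descend [2, 5]
    N2 x:[-3,17] y:[15,19] z:[10,17] -> hit [15,17] leaf, test {P2@t=16, P4(miss)}
    N5 x:[9,28] y:[27,39] z:[21/2,33/2] -> miss, prune

Visited [0, 3, 9, 1, 12, 14, 8, 2, 5]. Tests: 9 box, 2 leaf. Nearest: P2.

== RESULT ==
[0, 3, 9, 1, 12, 14, 8, 2, 5]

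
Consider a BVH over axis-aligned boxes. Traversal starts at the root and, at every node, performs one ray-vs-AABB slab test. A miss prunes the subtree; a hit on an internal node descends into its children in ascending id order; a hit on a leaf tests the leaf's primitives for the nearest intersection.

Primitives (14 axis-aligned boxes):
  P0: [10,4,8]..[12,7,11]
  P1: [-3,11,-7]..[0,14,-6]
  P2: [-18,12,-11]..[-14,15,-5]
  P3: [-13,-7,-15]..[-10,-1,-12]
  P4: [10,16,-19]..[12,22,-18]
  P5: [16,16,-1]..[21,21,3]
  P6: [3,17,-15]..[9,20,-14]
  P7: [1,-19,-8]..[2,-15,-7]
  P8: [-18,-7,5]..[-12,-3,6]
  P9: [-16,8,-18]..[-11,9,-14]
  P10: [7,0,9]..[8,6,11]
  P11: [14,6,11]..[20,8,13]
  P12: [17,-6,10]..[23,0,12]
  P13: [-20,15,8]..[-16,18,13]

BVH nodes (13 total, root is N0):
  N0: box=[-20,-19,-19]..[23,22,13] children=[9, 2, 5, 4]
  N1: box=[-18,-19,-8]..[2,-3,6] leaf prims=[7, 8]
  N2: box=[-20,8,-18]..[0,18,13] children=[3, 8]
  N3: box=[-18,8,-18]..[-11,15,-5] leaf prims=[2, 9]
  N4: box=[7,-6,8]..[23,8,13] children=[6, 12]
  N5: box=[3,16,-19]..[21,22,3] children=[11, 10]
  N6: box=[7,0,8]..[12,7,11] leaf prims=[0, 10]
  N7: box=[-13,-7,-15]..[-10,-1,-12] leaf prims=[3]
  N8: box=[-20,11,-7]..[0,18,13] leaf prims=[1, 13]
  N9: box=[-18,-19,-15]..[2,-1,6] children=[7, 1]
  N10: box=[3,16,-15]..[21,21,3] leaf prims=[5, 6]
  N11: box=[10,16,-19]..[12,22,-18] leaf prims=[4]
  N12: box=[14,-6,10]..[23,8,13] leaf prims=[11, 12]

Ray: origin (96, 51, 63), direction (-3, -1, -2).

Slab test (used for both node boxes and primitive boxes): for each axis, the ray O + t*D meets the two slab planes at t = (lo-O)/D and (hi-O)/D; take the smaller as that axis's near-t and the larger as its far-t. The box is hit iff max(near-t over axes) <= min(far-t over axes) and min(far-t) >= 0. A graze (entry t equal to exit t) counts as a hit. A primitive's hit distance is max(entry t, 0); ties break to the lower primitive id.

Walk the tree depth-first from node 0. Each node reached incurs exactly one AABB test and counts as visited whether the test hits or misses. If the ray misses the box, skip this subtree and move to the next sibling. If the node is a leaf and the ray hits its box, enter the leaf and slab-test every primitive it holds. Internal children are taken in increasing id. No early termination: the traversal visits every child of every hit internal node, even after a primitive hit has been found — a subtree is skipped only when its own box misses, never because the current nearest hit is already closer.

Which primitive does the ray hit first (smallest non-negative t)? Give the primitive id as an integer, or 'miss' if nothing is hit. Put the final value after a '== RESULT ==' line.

Trace the traversal:
N0 x:[73/3,116/3] y:[29,70] z:[25,41] -> hit [29,116/3], descend [2, 4, 5, 9]
  N2 x:[32,116/3] y:[33,43] z:[25,81/2] -> hit [33,116/3], descend [3, 8]
    N3 x:[107/3,38] y:[36,43] z:[34,81/2] -> hit [36,38] leaf, test {P2@t=110/3, P9(miss)}
    N8 x:[32,116/3] y:[33,40] z:[25,35] -> hit [33,35] leaf, test {P1(miss), P13(miss)}
  N4 x:[73/3,89/3] y:[43,57] z:[25,55/2] -> miss, prune
  N5 x:[25,31] y:[29,35] z:[30,41] -> hit [30,31], descend [10, 11]
    N10 x:[25,31] y:[30,35] z:[30,39] -> hit [30,31] leaf, test {P5(miss), P6(miss)}
    N11 x:[28,86/3] y:[29,35] z:[81/2,41] -> miss, prune
  N9 x:[94/3,38] y:[52,70] z:[57/2,39] -> miss, prune

9 AABB tests over nodes [0, 2, 3, 8, 4, 5, 10, 11, 9]; 3 leaves entered; closest P2.

== RESULT ==
2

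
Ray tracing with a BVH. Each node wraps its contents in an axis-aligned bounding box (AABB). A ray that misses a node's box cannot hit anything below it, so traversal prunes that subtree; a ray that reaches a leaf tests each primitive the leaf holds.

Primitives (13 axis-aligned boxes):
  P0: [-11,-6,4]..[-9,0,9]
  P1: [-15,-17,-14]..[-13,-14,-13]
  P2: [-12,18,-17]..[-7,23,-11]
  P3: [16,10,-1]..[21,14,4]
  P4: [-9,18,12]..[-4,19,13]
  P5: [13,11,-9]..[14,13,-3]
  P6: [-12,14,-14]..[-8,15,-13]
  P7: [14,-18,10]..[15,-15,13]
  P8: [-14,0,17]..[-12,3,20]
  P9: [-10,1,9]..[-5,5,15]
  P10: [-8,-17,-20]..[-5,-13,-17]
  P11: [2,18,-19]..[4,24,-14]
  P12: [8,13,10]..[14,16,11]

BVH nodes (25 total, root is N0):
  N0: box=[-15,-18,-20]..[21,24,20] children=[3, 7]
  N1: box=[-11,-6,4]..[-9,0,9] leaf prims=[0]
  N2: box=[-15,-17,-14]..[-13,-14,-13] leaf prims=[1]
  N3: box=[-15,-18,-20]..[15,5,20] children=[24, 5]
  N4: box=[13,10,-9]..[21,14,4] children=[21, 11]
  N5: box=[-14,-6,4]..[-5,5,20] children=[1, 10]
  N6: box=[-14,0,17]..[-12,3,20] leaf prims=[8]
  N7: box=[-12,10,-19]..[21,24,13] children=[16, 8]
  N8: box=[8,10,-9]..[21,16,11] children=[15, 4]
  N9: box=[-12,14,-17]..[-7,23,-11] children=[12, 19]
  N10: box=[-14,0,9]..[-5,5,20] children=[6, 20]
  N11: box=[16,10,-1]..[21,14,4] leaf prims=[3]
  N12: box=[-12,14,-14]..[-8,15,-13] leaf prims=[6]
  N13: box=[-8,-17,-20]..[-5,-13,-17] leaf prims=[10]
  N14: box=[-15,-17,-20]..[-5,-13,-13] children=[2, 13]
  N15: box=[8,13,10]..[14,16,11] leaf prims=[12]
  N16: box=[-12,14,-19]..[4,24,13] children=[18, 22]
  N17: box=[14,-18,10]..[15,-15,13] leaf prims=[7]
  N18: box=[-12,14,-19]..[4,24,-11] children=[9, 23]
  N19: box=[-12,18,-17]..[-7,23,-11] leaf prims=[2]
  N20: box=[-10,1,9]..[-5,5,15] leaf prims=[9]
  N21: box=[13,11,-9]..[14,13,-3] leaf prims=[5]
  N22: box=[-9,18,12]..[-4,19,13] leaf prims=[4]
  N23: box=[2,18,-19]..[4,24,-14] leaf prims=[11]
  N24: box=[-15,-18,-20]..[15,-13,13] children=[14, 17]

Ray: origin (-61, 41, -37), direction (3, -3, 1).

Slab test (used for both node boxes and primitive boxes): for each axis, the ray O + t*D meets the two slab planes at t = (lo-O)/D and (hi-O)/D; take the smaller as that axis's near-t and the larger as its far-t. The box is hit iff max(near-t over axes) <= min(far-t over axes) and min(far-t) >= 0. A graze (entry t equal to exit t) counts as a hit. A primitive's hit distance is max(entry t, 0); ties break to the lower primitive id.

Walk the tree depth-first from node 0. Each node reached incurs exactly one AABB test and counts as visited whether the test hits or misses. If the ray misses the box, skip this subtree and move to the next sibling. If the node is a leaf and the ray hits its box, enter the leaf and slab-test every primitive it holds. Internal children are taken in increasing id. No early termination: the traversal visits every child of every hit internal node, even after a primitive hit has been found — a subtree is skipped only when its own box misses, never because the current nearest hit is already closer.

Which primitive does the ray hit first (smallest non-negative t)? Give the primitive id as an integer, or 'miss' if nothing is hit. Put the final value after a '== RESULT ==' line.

Traverse from the root:
N0 x:[46/3,82/3] y:[17/3,59/3] z:[17,57] -> hit [17,59/3], descend [3, 7]
  N3 x:[46/3,76/3] y:[12,59/3] z:[17,57] -> hit [17,59/3], descend [5, 24]
    N5 x:[47/3,56/3] y:[12,47/3] z:[41,57] -> miss, prune
    N24 x:[46/3,76/3] y:[18,59/3] z:[17,50] -> hit [18,59/3], descend [14, 17]
      N14 x:[46/3,56/3] y:[18,58/3] z:[17,24] -> hit [18,56/3], descend [2, 13]
        N2 x:[46/3,16] y:[55/3,58/3] z:[23,24] -> miss, prune
        N13 x:[53/3,56/3] y:[18,58/3] z:[17,20] -> hit [18,56/3] leaf, test {P10@t=18}
      N17 x:[25,76/3] y:[56/3,59/3] z:[47,50] -> miss, prune
  N7 x:[49/3,82/3] y:[17/3,31/3] z:[18,50] -> miss, prune

Summary -> nodes [0, 3, 5, 24, 14, 2, 13, 17, 7]; box-tests=9; leaf-entries=1; first=P10

== RESULT ==
10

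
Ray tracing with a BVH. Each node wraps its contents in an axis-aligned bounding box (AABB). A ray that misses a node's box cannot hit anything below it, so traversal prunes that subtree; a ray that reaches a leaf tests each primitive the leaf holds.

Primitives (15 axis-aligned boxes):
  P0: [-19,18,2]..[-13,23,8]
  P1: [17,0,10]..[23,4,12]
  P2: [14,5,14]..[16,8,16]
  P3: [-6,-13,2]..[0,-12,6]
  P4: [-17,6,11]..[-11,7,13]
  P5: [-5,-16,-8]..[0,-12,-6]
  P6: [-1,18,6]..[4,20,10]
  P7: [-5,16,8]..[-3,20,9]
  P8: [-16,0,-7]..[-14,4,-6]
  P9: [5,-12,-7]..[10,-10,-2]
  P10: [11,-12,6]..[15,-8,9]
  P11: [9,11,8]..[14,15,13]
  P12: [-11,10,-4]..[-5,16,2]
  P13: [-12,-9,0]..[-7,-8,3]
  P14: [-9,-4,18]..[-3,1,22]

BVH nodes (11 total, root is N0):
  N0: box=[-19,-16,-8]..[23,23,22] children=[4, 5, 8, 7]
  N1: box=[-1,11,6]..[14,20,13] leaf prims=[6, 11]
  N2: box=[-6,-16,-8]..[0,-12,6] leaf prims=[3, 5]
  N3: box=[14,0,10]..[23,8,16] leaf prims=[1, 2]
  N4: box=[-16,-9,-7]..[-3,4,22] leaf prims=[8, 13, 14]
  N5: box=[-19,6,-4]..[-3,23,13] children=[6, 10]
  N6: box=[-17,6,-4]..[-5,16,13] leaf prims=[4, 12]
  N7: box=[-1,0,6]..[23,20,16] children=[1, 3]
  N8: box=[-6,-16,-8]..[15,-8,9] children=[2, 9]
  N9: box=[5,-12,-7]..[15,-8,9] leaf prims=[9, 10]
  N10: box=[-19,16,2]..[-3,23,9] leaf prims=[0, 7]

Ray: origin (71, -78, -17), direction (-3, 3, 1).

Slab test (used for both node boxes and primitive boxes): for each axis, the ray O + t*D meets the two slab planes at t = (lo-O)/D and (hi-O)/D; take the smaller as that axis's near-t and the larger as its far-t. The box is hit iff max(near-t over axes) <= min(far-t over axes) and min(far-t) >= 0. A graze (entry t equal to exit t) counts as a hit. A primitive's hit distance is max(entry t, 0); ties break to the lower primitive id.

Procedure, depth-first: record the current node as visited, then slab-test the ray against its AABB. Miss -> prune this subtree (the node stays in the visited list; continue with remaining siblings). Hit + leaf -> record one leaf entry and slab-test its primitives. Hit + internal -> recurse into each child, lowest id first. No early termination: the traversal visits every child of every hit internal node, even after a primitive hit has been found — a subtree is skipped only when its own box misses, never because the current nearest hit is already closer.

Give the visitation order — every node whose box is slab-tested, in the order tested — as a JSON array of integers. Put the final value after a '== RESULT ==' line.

Trace the traversal:
N0 x:[16,30] y:[62/3,101/3] z:[9,39] -> hit [62/3,30], descend [4, 5, 7, 8]
  N4 x:[74/3,29] y:[23,82/3] z:[10,39] -> hit [74/3,82/3] leaf, test {P8(miss), P13(miss), P14(miss)}
  N5 x:[74/3,30] y:[28,101/3] z:[13,30] -> hit [28,30], descend [6, 10]
    N6 x:[76/3,88/3] y:[28,94/3] z:[13,30] -> hit [28,88/3] leaf, test {P4@t=28, P12(miss)}
    N10 x:[74/3,30] y:[94/3,101/3] z:[19,26] -> miss, prune
  N7 x:[16,24] y:[26,98/3] z:[23,33] -> miss, prune
  N8 x:[56/3,77/3] y:[62/3,70/3] z:[9,26] -> hit [62/3,70/3], descend [2, 9]
    N2 x:[71/3,77/3] y:[62/3,22] z:[9,23] -> miss, prune
    N9 x:[56/3,22] y:[22,70/3] z:[10,26] -> hit [22,22] leaf, test {P9(miss), P10(miss)}

order=[0, 4, 5, 6, 10, 7, 8, 2, 9]  |boxes|=9  |leaves|=3  hit=P4

== RESULT ==
[0, 4, 5, 6, 10, 7, 8, 2, 9]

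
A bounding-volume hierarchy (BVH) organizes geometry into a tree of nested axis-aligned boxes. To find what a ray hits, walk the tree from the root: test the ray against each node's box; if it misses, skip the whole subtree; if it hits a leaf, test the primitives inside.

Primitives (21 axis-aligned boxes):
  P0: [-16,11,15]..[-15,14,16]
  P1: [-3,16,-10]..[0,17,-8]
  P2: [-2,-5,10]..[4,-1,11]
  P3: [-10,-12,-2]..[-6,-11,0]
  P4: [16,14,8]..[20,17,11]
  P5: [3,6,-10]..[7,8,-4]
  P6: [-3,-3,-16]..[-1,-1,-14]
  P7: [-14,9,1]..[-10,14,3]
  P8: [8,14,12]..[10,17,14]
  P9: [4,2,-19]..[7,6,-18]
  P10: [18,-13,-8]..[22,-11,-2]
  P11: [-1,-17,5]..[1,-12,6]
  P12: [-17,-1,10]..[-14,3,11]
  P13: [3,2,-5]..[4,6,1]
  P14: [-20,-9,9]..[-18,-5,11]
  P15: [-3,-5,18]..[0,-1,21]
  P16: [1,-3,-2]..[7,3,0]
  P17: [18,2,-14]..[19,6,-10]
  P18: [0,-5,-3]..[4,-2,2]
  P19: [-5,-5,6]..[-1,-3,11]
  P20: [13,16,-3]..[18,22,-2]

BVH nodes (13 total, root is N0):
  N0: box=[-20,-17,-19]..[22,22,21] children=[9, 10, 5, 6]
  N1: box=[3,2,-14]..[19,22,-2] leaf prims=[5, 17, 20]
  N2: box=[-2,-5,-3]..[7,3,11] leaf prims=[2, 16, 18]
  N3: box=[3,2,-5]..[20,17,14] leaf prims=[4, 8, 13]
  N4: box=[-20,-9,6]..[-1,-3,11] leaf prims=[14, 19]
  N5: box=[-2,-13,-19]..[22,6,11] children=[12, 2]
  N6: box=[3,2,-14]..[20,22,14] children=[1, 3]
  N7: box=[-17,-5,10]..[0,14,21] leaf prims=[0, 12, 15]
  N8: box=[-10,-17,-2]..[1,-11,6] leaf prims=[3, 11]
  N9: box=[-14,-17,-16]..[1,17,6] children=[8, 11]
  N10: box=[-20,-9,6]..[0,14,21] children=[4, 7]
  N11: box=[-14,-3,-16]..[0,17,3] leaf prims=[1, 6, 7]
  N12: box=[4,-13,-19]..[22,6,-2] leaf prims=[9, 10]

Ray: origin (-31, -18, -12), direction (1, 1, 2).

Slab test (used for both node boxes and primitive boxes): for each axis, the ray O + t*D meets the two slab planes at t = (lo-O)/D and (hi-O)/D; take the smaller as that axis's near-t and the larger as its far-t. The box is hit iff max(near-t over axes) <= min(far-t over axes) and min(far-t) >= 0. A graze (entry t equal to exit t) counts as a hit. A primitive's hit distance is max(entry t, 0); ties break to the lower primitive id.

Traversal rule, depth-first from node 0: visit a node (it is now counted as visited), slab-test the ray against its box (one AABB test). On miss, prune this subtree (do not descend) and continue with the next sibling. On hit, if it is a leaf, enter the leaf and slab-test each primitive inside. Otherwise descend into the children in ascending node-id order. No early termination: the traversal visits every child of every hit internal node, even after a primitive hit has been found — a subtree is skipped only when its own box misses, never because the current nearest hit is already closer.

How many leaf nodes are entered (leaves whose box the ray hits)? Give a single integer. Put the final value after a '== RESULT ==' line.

Traverse from the root:
N0 x:[11,53] y:[1,40] z:[-7/2,33/2] -> hit [11,33/2], descend [5, 6, 9, 10]
  N5 x:[29,53] y:[5,24] z:[-7/2,23/2] -> miss, prune
  N6 x:[34,51] y:[20,40] z:[-1,13] -> miss, prune
  N9 x:[17,32] y:[1,35] z:[-2,9] -> miss, prune
  N10 x:[11,31] y:[9,32] z:[9,33/2] -> hit [11,33/2], descend [4, 7]
    N4 x:[11,30] y:[9,15] z:[9,23/2] -> hit [11,23/2] leaf, test {P14@t=11, P19(miss)}
    N7 x:[14,31] y:[13,32] z:[11,33/2] -> hit [14,33/2] leaf, test {P0(miss), P12(miss), P15(miss)}

Summary -> nodes [0, 5, 6, 9, 10, 4, 7]; box-tests=7; leaf-entries=2; first=P14

== RESULT ==
2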